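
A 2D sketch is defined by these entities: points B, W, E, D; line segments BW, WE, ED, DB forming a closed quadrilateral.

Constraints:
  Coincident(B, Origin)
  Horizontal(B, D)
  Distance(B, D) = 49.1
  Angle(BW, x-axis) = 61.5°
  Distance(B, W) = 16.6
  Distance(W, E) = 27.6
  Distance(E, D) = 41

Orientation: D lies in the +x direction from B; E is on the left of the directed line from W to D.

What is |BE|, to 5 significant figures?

43.835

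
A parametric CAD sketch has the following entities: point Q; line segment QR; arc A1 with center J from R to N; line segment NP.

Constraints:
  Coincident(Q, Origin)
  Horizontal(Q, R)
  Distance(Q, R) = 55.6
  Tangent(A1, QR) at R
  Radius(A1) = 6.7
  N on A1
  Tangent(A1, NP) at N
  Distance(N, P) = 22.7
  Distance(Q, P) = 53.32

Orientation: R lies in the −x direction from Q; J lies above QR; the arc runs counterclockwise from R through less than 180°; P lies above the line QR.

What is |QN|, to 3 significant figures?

49.3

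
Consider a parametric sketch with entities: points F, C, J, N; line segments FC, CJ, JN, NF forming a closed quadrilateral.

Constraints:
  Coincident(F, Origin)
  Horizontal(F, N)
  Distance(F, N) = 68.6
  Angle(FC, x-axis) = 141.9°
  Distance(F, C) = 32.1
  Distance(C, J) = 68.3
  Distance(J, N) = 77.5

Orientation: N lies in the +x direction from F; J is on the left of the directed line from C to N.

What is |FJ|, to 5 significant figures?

69.877

Checks: |CJ| = 68.30 ✓; |JN| = 77.50 ✓.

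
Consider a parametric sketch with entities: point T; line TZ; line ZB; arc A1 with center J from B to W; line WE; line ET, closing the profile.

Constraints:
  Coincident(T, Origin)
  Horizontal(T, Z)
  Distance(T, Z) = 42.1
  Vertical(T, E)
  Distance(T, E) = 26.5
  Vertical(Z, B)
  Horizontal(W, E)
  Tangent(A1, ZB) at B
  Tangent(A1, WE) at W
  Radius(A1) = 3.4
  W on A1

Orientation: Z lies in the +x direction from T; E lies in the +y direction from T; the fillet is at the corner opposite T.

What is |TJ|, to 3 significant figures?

45.1

T is at the origin; TZ is horizontal with |TZ| = 42.1 and Z on the +x side, so Z = (42.1, 0.00). T and E share the same x with |TE| = 26.5 and E on the +y side, so E = (0.00, 26.5). The virtual corner opposite T is at (42.1, 26.5). The tangent condition forces JB to be normal to ZB and tangency of A1 to WE means the radius JW is perpendicular to WE, with radius 3.4, so the center J sits 3.4 in from both sides at J = (38.7, 23.1). Then |TJ| = |J − T| = 45.1.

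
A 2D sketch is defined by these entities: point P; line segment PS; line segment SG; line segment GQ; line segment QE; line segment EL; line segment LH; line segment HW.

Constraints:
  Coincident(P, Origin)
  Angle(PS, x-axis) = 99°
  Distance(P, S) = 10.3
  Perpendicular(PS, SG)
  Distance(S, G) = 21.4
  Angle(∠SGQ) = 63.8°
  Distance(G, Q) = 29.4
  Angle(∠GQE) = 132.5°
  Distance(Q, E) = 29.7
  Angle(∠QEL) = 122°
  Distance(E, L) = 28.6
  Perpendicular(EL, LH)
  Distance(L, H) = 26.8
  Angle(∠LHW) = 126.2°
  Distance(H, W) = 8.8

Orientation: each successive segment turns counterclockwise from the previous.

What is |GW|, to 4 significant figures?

36.42

P is at the origin; PS runs at 99.0° with length 10.3, so S = (-1.611, 10.17). PS is perpendicular to SG, so SG runs at -171.0°; with |SG| = 21.4, G = (-22.75, 6.825). ∠SGQ = 63.8° gives GQ at -54.80° from the x-axis; with |GQ| = 29.4, Q = (-5.801, -17.20). ∠GQE = 132.5° gives QE at -7.300° from the x-axis; with |QE| = 29.7, E = (23.66, -20.97). ∠QEL = 122.0° gives EL at 50.70° from the x-axis; with |EL| = 28.6, L = (41.77, 1.159). EL is perpendicular to LH, so LH runs at 140.7°; with |LH| = 26.8, H = (21.03, 18.13). ∠LHW = 126.2° gives HW at -165.5° from the x-axis; with |HW| = 8.8, W = (12.51, 15.93). Then |GW| = |W − G| = 36.42.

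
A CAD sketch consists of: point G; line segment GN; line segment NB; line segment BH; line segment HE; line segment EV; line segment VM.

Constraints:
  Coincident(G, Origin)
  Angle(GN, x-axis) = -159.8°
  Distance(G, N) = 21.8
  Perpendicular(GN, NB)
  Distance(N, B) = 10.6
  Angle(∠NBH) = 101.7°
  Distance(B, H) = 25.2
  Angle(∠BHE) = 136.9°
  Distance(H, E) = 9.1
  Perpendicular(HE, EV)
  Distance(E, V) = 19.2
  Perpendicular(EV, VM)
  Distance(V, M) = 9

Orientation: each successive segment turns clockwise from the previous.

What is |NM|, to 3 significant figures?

14.8

G is at the origin; GN runs at -159.8° with length 21.8, so N = (-20.5, -7.53). GN is perpendicular to NB, so NB runs at 110°; with |NB| = 10.6, B = (-24.1, 2.42). ∠NBH = 101.7° gives BH at 31.9° from the x-axis; with |BH| = 25.2, H = (-2.73, 15.7). ∠BHE = 136.9° gives HE at -11.2° from the x-axis; with |HE| = 9.1, E = (6.20, 14.0). The perpendicularity gives EV at right angles to HE, so EV runs at -101°; with |EV| = 19.2, V = (2.47, -4.86). EV is perpendicular to VM, so VM runs at 169°; with |VM| = 9.0, M = (-6.36, -3.12). Then |NM| = |M − N| = 14.8.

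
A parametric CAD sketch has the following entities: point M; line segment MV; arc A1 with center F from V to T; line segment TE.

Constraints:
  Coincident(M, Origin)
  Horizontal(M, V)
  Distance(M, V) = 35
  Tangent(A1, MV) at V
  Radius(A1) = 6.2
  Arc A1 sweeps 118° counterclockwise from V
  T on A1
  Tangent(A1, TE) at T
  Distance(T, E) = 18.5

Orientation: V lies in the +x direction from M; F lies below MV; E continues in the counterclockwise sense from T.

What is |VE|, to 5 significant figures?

25.647

On A1, V sits at bearing 90° from F; a 118° counterclockwise sweep puts T at bearing 208°, so T = F + 6.2·(cos 208°, sin 208°) = (29.526, -9.1107). Since A1 is tangent to TE there, FT ⟂ TE, so TE runs along (−sin 208°, cos 208°); with |TE| = 18.5, E = (38.211, -25.445). Then |VE| = |E − V| = 25.647.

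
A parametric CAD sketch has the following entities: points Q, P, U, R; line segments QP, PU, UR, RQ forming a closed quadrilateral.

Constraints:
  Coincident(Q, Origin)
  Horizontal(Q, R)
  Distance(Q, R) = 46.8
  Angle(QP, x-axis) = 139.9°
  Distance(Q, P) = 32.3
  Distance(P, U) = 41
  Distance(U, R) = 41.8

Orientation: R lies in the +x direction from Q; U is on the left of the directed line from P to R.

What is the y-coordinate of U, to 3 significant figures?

27.9

Q is at the origin; Q and R share the same y with |QR| = 46.8 and R in +x, so R = (46.8, 0). QP runs at 139.9° with |QP| = 32.3, so P = (-24.7, 20.8). U is determined by |PU| = 41.0 and |UR| = 41.8 together: it lies at the intersection of circle(P, 41.0) and circle(R, 41.8). With |PR| = 74.5, the foot of the radical line on PR is 36.8 from P and the perpendicular offset is √(41.0² − 36.8²) = 18.1. Taking the left-of-PR solution: U = (15.7, 27.9).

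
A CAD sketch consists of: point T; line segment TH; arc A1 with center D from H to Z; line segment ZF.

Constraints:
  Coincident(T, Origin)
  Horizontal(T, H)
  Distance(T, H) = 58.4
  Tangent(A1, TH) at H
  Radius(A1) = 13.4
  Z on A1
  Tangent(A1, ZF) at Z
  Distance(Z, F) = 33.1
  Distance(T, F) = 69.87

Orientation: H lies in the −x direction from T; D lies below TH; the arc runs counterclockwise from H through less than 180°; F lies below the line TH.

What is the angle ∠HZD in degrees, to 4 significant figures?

27.63°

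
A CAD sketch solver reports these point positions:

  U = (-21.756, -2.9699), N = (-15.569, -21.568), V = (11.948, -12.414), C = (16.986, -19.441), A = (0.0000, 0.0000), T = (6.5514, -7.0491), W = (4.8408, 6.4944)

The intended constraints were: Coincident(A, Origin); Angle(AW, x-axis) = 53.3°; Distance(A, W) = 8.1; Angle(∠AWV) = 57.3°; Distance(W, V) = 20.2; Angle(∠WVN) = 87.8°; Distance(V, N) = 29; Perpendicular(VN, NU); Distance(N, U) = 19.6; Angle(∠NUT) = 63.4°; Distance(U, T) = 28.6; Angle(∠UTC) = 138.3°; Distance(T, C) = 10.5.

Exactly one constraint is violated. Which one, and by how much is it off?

Distance(T, C) = 10.5 — off by 5.70.

A = (0.00, 0.00) ✓; AW at 53.30° ✓; |AW| = 8.100 ✓; ∠AWV = 57.30° ✓; |WV| = 20.20 ✓; ∠WVN = 87.80° ✓; |VN| = 29.00 ✓; ∠(VN, NU) = 90.00° ✓; |NU| = 19.60 ✓; ∠NUT = 63.40° ✓; |UT| = 28.60 ✓; ∠UTC = 138.3° ✓; |TC| = 16.20 ✗.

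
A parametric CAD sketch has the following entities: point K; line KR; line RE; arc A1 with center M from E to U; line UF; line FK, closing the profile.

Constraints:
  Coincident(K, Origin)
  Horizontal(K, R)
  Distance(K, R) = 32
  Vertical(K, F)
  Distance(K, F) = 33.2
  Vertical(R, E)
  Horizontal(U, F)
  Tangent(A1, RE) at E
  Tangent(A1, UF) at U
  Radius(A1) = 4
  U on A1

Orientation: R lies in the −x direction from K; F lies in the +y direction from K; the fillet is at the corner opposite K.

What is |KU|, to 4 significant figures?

43.43

The virtual corner opposite K is at (-32.00, 33.20). Tangency of A1 to RE means the radius ME is perpendicular to RE and tangency of A1 to UF means the radius MU is perpendicular to UF, with radius 4.0, so the center M sits 4.0 in from both sides at M = (-28.00, 29.20). That places the tangent points at E = (-32.00, 29.20) on RE and U = (-28.00, 33.20) on UF. Then |KU| = |U − K| = 43.43.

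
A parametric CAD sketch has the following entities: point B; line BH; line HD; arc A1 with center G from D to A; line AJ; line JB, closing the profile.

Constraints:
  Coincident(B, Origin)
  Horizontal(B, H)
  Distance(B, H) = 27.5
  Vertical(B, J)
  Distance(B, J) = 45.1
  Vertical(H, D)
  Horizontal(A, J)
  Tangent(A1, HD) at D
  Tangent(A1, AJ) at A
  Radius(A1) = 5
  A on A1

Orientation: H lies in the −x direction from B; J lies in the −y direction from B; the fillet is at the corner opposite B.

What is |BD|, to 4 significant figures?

48.62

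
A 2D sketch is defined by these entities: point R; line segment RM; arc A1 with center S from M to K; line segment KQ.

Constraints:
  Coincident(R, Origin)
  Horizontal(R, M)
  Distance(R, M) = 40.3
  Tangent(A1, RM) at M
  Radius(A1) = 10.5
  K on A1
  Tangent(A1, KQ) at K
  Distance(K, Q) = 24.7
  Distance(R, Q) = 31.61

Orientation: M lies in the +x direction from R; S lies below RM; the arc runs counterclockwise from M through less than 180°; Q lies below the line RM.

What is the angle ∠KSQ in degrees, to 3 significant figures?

67.0°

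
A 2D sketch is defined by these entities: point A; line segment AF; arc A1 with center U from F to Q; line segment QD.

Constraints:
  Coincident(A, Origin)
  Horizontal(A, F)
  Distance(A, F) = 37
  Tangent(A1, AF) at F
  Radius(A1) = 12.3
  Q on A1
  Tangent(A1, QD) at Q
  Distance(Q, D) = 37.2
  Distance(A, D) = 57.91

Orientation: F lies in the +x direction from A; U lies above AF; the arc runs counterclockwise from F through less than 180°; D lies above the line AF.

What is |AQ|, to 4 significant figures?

51.06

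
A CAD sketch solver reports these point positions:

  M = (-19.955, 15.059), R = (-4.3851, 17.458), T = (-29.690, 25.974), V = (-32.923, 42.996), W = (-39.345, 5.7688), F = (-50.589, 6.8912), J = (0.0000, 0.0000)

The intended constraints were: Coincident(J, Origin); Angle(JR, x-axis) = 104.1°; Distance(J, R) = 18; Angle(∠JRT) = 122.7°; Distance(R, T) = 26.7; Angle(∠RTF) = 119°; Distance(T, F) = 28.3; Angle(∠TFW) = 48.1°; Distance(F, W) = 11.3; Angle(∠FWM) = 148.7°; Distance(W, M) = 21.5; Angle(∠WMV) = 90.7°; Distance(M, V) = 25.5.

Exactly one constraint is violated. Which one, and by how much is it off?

Distance(M, V) = 25.5 — off by 5.30.

J = (0.00, 0.00) ✓; JR at 104.1° ✓; |JR| = 18.00 ✓; ∠JRT = 122.7° ✓; |RT| = 26.70 ✓; ∠RTF = 119.0° ✓; |TF| = 28.30 ✓; ∠TFW = 48.10° ✓; |FW| = 11.30 ✓; ∠FWM = 148.7° ✓; |WM| = 21.50 ✓; ∠WMV = 90.70° ✓; |MV| = 30.80 ✗.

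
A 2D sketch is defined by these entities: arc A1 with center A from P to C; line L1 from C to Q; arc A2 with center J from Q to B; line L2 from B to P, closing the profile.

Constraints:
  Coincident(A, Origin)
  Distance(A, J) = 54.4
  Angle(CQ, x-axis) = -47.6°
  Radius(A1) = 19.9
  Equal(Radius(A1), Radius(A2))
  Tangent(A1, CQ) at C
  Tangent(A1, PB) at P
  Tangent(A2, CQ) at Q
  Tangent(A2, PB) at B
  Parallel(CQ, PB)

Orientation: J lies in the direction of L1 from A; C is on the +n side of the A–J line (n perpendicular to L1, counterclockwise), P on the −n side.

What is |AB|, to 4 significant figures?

57.93

Tangency of A1 to both parallel lines with radius 19.9 puts C and P at A ± 19.9·n: C = (14.70, 13.42), P = (-14.70, -13.42). Equal radii place Q and B the same way about J: Q = J + 19.9·n = (51.38, -26.75), B = J − 19.9·n = (21.99, -53.59). Then |AB| = |B − A| = 57.93.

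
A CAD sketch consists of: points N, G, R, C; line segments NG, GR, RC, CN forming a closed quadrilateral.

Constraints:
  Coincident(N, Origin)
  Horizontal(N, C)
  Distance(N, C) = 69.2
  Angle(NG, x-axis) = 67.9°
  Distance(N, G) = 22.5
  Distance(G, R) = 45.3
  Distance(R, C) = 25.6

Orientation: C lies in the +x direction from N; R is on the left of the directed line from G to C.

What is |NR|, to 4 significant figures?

57.51

N is at the origin; N and C share the same y with |NC| = 69.2 and C in +x, so C = (69.2, 0). NG runs at 67.9° with |NG| = 22.5, so G = (8.465, 20.85). R is determined by |GR| = 45.3 and |RC| = 25.6 together: it lies at the intersection of circle(G, 45.3) and circle(C, 25.6). With |GC| = 64.21, the foot of the radical line on GC is 42.98 from G and the perpendicular offset is √(45.3² − 42.98²) = 14.30. Taking the left-of-GC solution: R = (53.76, 20.42).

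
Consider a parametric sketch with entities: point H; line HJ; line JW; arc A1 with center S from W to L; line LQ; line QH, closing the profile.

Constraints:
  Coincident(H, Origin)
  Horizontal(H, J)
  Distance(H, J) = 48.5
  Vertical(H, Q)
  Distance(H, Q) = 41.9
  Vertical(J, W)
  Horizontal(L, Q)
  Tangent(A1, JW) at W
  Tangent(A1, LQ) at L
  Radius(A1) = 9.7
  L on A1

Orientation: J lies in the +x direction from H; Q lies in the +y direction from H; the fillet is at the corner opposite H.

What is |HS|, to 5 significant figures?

50.421

H is at the origin; HJ is horizontal with |HJ| = 48.5 and J on the +x side, so J = (48.500, 0.0000). HQ is vertical with |HQ| = 41.9 and Q on the +y side, so Q = (0.0000, 41.900). The virtual corner opposite H is at (48.500, 41.900). A1 meets JW tangentially, so SW is at right angles to JW and since A1 is tangent to LQ there, SL ⟂ LQ, with radius 9.7, so the center S sits 9.7 in from both sides at S = (38.800, 32.200). Then |HS| = |S − H| = 50.421.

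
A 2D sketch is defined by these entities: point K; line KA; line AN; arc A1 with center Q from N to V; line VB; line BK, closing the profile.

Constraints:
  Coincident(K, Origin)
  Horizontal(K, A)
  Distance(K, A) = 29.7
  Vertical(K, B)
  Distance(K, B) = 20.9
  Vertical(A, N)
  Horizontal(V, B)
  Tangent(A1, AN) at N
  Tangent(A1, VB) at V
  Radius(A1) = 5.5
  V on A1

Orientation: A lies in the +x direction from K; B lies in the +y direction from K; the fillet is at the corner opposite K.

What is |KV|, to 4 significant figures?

31.98

K is at the origin; K and A share the same y with |KA| = 29.7 and A on the +x side, so A = (29.70, 0.000). K and B share the same x with |KB| = 20.9 and B on the +y side, so B = (0.000, 20.90). The virtual corner opposite K is at (29.70, 20.90). The tangent condition forces QN to be normal to AN and the tangent condition forces QV to be normal to VB, with radius 5.5, so the center Q sits 5.5 in from both sides at Q = (24.20, 15.40). That places the tangent points at N = (29.70, 15.40) on AN and V = (24.20, 20.90) on VB. Then |KV| = |V − K| = 31.98.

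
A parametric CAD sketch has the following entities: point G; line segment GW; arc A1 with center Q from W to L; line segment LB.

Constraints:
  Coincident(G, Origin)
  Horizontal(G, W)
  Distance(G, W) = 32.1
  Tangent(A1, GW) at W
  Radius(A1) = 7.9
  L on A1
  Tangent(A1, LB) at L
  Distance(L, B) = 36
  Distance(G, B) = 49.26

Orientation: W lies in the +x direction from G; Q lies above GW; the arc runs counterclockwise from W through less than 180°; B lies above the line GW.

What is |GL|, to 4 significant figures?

40.80

G is at the origin; GW is horizontal with |GW| = 32.1 and W on the +x side, so W = (32.10, 0.000). The tangent condition forces QW to be normal to GW, so Q = W + (0, 7.9) = (32.10, 7.900). Since QL ⟂ LB (tangency), |QB| = √(7.9² + 36.0²) = 36.86 regardless of where L sits on A1. So B lies on both circle(G, 49.26) and circle(Q, 36.86); the above-GW intersection is B = (22.93, 43.60). L is the foot of the tangent from B: L = (39.15, 11.46).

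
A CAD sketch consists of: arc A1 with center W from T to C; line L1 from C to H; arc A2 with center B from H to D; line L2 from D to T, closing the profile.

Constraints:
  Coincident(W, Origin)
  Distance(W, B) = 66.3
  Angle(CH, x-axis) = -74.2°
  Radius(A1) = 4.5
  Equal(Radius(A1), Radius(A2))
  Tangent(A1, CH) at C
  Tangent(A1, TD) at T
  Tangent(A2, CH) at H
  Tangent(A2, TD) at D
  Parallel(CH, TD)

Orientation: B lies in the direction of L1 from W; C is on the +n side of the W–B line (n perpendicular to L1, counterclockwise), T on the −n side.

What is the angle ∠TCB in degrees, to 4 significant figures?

86.12°

The slot axis is L1's direction at -74.2°, so u = (cos -74.2°, sin -74.2°) = (0.2723, -0.9622) and n = (−sin -74.2°, cos -74.2°) = (0.9622, 0.2723). W is at the origin and B lies 66.3 along u from W, so B = 66.3·u = (18.05, -63.80). Tangency of A1 to both parallel lines with radius 4.5 puts C and T at W ± 4.5·n: C = (4.330, 1.225), T = (-4.330, -1.225). Then cos ∠TCB = CT·CB / (|CT||CB|), giving 86.12°.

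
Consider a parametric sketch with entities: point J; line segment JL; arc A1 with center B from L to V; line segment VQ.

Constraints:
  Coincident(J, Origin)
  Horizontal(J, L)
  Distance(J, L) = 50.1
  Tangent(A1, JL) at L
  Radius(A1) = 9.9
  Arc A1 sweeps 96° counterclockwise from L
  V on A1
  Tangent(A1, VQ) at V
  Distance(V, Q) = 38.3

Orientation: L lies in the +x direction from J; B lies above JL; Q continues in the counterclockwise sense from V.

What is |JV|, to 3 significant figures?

60.9

J is at the origin; JL is horizontal with |JL| = 50.1 and L on the +x side, so L = (50.1, 0.00). The tangent condition forces BL to be normal to JL, so B = L + (0, 9.9) = (50.1, 9.90). On A1, L sits at bearing -90° from B; a 96° counterclockwise sweep puts V at bearing 6°, so V = B + 9.9·(cos 6°, sin 6°) = (59.9, 10.9). Then |JV| = |V − J| = 60.9.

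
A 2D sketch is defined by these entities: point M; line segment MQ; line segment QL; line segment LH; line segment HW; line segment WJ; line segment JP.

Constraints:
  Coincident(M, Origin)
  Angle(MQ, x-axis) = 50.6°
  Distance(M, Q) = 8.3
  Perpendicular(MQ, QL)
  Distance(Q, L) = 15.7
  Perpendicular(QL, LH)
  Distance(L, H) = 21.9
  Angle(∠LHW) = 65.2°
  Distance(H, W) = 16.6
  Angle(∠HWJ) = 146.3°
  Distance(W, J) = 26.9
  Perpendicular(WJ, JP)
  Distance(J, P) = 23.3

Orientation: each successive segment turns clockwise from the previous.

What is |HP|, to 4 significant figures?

43.08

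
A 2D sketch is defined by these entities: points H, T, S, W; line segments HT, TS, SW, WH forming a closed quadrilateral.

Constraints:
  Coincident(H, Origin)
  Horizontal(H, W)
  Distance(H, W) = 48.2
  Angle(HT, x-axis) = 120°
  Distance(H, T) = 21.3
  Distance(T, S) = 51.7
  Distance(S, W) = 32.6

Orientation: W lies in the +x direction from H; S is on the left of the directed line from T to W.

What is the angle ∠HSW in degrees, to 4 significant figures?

67.11°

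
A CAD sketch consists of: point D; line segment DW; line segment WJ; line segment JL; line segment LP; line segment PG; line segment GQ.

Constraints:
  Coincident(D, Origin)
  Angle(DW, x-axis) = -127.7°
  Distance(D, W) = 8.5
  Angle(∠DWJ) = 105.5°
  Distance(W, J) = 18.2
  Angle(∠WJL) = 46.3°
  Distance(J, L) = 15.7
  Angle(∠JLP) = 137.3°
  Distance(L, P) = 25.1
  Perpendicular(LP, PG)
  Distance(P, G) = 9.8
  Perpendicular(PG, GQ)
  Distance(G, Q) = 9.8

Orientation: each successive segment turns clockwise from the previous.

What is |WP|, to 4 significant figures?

21.92

D is at the origin; DW runs at -127.7° with length 8.5, so W = (-5.198, -6.725). ∠DWJ = 105.5° gives WJ at 157.8° from the x-axis; with |WJ| = 18.2, J = (-22.05, 0.1513). ∠WJL = 46.3° gives JL at 24.10° from the x-axis; with |JL| = 15.7, L = (-7.717, 6.562). ∠JLP = 137.3° gives LP at -18.60° from the x-axis; with |LP| = 25.1, P = (16.07, -1.444). Then |WP| = |P − W| = 21.92.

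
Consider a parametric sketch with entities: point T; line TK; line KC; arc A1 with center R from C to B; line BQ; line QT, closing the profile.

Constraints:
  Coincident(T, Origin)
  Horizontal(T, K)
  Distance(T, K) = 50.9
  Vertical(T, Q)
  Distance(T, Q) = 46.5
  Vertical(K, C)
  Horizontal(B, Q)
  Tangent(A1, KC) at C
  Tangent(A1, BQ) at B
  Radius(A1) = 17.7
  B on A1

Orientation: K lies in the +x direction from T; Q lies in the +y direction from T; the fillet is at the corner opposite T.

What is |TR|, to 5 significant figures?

43.951

T is at the origin; T and K share the same y with |TK| = 50.9 and K on the +x side, so K = (50.900, 0.0000). TQ is vertical with |TQ| = 46.5 and Q on the +y side, so Q = (0.0000, 46.500). The virtual corner opposite T is at (50.900, 46.500). The tangent condition forces RC to be normal to KC and since A1 is tangent to BQ there, RB ⟂ BQ, with radius 17.7, so the center R sits 17.7 in from both sides at R = (33.200, 28.800). Then |TR| = |R − T| = 43.951.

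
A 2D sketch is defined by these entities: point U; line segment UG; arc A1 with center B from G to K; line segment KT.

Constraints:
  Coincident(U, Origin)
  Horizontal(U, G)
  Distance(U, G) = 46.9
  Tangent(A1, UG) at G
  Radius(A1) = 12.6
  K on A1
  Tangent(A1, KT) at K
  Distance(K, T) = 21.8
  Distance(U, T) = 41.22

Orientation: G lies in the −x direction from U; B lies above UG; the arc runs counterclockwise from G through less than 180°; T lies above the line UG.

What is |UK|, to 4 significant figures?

35.97

U is at the origin; U and G share the same y with |UG| = 46.9 and G on the −x side, so G = (-46.90, 0.000). The tangent condition forces BG to be normal to UG, so B = G + (0, 12.6) = (-46.90, 12.60). Since BK ⟂ KT (tangency), |BT| = √(12.6² + 21.8²) = 25.18 regardless of where K sits on A1. So T lies on both circle(U, 41.22) and circle(B, 25.18); the above-UG intersection is T = (-28.50, 29.78). K is the foot of the tangent from T: K = (-34.85, 8.929).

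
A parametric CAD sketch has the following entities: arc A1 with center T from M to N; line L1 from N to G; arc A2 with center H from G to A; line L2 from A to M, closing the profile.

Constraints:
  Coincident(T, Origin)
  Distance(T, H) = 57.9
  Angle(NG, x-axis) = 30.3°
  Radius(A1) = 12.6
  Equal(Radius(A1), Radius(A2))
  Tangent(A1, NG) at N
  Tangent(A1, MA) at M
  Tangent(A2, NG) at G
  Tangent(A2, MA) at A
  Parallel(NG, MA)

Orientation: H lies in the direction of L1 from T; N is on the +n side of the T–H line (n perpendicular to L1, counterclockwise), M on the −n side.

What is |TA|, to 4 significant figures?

59.26

Tangency of A1 to both parallel lines with radius 12.6 puts N and M at T ± 12.6·n: N = (-6.357, 10.88), M = (6.357, -10.88). Equal radii place G and A the same way about H: G = H + 12.6·n = (43.63, 40.09), A = H − 12.6·n = (56.35, 18.33). Then |TA| = |A − T| = 59.26.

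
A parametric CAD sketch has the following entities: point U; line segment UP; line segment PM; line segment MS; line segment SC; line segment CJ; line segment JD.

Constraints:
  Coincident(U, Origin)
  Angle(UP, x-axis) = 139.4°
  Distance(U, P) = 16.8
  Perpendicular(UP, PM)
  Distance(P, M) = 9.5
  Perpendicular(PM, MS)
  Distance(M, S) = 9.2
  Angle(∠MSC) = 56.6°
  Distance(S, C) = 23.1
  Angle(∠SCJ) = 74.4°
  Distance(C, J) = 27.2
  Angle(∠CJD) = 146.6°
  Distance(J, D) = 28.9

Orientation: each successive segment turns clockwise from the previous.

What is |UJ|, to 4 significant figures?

39.64

∠MSC = 56.6° gives SC at -164.0° from the x-axis; with |SC| = 23.1, C = (-21.79, 5.792). ∠SCJ = 74.4° gives CJ at 90.40° from the x-axis; with |CJ| = 27.2, J = (-21.98, 32.99). Then |UJ| = |J − U| = 39.64.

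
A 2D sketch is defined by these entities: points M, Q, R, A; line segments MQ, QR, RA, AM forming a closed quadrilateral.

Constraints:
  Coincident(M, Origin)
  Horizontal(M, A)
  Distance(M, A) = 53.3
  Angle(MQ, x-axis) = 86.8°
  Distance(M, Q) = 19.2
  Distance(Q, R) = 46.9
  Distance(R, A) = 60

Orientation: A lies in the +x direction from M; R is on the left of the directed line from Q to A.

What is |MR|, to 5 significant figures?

63.458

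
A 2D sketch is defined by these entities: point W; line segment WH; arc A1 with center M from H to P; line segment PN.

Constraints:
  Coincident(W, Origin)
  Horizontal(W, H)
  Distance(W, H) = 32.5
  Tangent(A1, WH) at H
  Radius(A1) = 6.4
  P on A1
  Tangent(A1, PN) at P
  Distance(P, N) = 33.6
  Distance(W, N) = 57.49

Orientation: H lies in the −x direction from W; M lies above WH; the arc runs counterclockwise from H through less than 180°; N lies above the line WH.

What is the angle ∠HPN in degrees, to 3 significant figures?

122°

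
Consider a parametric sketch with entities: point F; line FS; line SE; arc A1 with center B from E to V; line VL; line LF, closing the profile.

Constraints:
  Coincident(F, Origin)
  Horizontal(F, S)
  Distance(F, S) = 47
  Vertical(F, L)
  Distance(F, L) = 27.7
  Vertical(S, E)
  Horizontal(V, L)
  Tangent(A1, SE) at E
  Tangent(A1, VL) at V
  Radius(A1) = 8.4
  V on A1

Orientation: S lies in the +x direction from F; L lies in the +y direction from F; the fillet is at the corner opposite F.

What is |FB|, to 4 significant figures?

43.16

F and L share the same x with |FL| = 27.7 and L on the +y side, so L = (0.000, 27.70). The virtual corner opposite F is at (47.00, 27.70). A1 meets SE tangentially, so BE is at right angles to SE and the tangent condition forces BV to be normal to VL, with radius 8.4, so the center B sits 8.4 in from both sides at B = (38.60, 19.30). Then |FB| = |B − F| = 43.16.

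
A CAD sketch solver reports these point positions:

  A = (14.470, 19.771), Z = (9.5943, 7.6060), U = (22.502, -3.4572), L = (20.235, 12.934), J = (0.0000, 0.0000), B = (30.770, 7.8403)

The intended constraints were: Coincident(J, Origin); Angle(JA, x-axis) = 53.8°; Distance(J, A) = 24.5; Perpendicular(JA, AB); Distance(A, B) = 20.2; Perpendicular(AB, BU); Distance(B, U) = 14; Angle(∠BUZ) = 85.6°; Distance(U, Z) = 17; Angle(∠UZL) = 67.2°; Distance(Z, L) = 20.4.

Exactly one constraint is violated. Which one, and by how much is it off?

Distance(Z, L) = 20.4 — off by 8.50.

J = (0.00, 0.00) ✓; JA at 53.80° ✓; |JA| = 24.50 ✓; ∠(JA, AB) = 90.00° ✓; |AB| = 20.20 ✓; ∠(AB, BU) = 90.00° ✓; |BU| = 14.00 ✓; ∠BUZ = 85.60° ✓; |UZ| = 17.00 ✓; ∠UZL = 67.20° ✓; |ZL| = 11.90 ✗.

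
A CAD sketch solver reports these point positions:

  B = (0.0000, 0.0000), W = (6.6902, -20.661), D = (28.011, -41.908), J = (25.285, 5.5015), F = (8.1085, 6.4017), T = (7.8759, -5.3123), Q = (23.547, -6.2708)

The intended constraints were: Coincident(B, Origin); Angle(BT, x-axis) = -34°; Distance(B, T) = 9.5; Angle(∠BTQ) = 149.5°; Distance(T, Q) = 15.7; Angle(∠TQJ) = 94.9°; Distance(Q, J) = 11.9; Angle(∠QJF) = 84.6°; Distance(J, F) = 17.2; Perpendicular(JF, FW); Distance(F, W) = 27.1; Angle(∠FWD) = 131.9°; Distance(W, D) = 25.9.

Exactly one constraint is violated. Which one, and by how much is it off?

Distance(W, D) = 25.9 — off by 4.20.

B = (0.00, 0.00) ✓; BT at -34.00° ✓; |BT| = 9.500 ✓; ∠BTQ = 149.5° ✓; |TQ| = 15.70 ✓; ∠TQJ = 94.90° ✓; |QJ| = 11.90 ✓; ∠QJF = 84.60° ✓; |JF| = 17.20 ✓; ∠(JF, FW) = 90.00° ✓; |FW| = 27.10 ✓; ∠FWD = 131.9° ✓; |WD| = 30.10 ✗.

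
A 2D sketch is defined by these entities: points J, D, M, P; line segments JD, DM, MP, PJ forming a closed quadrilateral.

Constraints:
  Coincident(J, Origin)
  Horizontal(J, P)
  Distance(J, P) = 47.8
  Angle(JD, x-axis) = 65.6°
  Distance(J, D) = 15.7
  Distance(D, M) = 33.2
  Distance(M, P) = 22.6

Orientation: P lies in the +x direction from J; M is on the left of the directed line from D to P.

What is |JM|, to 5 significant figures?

44.247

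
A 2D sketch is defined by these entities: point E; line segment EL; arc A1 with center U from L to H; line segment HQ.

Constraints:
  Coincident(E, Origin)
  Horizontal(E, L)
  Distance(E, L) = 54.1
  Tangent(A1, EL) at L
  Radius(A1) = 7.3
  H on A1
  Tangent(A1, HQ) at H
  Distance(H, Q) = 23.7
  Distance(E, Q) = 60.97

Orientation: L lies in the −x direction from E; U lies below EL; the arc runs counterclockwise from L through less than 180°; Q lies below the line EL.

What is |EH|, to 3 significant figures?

61.7

E is at the origin; E and L share the same y with |EL| = 54.1 and L on the −x side, so L = (-54.1, 0.00). A1 meets EL tangentially, so UL is at right angles to EL, so U = L + (0, -7.3) = (-54.1, -7.30). Since UH ⟂ HQ (tangency), |UQ| = √(7.3² + 23.7²) = 24.8 regardless of where H sits on A1. So Q lies on both circle(E, 60.97) and circle(U, 24.8); the below-EL intersection is Q = (-51.9, -32.0). H is the foot of the tangent from Q: H = (-60.9, -10.1).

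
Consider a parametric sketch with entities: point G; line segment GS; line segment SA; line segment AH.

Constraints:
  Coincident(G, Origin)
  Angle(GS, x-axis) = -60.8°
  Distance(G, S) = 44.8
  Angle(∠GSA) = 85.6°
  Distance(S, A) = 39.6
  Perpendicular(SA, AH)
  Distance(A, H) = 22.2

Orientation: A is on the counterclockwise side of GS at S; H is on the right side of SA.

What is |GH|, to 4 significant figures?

76.02

G is at the origin; GS runs at -60.8° with length 44.8, so S = 44.8·(cos -60.8°, sin -60.8°) = (21.86, -39.11). ∠GSA = 85.6°, so SA runs at -60.8° + (180° − 85.6°) = 33.60° from the x-axis; with |SA| = 39.6, A = S + 39.6·(cos 33.60°, sin 33.60°) = (54.84, -17.19). The perpendicularity gives AH at right angles to SA; with |AH| = 22.2 on the right of SA, H = A + 22.2·(0.5534, -0.8329) = (67.13, -35.68). Then |GH| = |H − G| = 76.02.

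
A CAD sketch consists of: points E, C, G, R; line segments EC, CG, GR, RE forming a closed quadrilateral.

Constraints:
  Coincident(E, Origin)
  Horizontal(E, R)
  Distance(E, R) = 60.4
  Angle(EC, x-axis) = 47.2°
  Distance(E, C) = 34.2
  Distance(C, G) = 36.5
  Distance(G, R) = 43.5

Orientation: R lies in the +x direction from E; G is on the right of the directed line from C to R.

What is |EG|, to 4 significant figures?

21.42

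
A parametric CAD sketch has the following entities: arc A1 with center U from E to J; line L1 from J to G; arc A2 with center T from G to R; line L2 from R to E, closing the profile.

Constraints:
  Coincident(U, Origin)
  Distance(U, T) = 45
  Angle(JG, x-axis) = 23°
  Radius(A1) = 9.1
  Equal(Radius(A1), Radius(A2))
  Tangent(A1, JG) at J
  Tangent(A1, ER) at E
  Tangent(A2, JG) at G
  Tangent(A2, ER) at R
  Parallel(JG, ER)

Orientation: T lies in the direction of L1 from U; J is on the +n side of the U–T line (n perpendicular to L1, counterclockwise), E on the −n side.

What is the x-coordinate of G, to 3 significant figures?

37.9

Tangency of A1 to both parallel lines with radius 9.1 puts J and E at U ± 9.1·n: J = (-3.56, 8.38), E = (3.56, -8.38). Equal radii place G and R the same way about T: G = T + 9.1·n = (37.9, 26.0), R = T − 9.1·n = (45.0, 9.21). So G.x = 37.9.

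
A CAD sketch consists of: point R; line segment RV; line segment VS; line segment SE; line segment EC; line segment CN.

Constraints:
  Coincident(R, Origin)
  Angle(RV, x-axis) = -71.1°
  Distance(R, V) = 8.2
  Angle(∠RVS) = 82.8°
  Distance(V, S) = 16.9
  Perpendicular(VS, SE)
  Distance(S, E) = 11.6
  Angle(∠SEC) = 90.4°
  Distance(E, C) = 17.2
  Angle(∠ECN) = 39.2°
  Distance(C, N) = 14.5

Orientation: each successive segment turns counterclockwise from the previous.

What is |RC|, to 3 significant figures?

3.82

R is at the origin; RV runs at -71.1° with length 8.2, so V = (2.66, -7.76). ∠RVS = 82.8° gives VS at 26.1° from the x-axis; with |VS| = 16.9, S = (17.8, -0.323). VS ⟂ SE, so SE runs at 116°; with |SE| = 11.6, E = (12.7, 10.1). ∠SEC = 90.4° gives EC at -154° from the x-axis; with |EC| = 17.2, C = (-2.77, 2.64). Then |RC| = |C − R| = 3.82.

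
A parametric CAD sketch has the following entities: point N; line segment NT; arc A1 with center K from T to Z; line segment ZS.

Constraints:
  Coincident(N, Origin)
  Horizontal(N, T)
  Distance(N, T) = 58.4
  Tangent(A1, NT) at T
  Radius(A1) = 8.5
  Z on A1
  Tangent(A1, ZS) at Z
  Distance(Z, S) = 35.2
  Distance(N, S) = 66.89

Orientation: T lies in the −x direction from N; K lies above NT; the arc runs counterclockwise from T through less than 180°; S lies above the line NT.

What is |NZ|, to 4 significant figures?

50.65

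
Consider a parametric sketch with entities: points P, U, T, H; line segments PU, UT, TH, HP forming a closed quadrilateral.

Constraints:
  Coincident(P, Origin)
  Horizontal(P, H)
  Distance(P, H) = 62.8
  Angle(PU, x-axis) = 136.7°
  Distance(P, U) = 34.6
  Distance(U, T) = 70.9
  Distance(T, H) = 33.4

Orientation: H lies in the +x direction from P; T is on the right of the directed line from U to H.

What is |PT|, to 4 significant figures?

37.15

Checks: |UT| = 70.90 ✓; |TH| = 33.40 ✓.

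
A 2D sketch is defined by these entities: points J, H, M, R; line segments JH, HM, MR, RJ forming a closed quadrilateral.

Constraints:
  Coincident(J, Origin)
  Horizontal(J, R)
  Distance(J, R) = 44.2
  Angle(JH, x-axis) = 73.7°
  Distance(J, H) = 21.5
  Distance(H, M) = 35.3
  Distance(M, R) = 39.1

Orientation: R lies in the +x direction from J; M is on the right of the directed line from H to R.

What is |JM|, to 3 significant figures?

16.6

Checks: |HM| = 35.30 ✓; |MR| = 39.10 ✓.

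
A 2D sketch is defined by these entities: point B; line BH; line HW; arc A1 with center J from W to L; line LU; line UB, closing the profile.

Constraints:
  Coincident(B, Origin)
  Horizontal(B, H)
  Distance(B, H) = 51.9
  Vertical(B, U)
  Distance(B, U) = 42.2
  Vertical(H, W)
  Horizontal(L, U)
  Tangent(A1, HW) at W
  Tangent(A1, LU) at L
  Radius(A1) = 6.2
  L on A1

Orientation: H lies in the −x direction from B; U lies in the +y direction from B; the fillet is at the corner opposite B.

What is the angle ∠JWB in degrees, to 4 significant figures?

34.75°

B is at the origin; B and H share the same y with |BH| = 51.9 and H on the −x side, so H = (-51.90, 0.000). BU is vertical with |BU| = 42.2 and U on the +y side, so U = (0.000, 42.20). The virtual corner opposite B is at (-51.90, 42.20). Tangency of A1 to HW means the radius JW is perpendicular to HW and the tangent condition forces JL to be normal to LU, with radius 6.2, so the center J sits 6.2 in from both sides at J = (-45.70, 36.00). That places the tangent points at W = (-51.90, 36.00) on HW and L = (-45.70, 42.20) on LU. Then cos ∠JWB = WJ·WB / (|WJ||WB|), giving 34.75°.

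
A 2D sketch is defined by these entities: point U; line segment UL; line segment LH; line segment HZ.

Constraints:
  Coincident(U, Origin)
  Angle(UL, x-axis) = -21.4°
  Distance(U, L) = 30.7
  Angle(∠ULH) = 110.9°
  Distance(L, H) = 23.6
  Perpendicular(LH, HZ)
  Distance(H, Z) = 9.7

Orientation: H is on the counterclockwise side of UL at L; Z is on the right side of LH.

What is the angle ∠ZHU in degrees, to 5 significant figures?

129.69°

U is at the origin; UL runs at -21.4° with length 30.7, so L = 30.7·(cos -21.4°, sin -21.4°) = (28.583, -11.202). ∠ULH = 110.9°, so LH runs at -21.4° + (180° − 110.9°) = 47.700° from the x-axis; with |LH| = 23.6, H = L + 23.6·(cos 47.700°, sin 47.700°) = (44.467, 6.2536). LH is perpendicular to HZ; with |HZ| = 9.7 on the right of LH, Z = H + 9.7·(0.73963, -0.67301) = (51.641, -0.27464). Then cos ∠ZHU = HZ·HU / (|HZ||HU|), giving 129.69°.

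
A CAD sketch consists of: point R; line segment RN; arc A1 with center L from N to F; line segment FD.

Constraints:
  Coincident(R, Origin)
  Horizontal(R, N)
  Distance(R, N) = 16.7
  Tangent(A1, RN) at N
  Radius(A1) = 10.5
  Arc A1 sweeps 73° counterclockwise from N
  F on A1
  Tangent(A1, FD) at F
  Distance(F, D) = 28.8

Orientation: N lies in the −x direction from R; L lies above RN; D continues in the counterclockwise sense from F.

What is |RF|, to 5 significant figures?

9.9773

R is at the origin; RN is horizontal with |RN| = 16.7 and N on the −x side, so N = (-16.700, 0.0000). A1 meets RN tangentially, so LN is at right angles to RN, so L = N + (0, 10.5) = (-16.700, 10.500). On A1, N sits at bearing -90° from L; a 73° counterclockwise sweep puts F at bearing -17°, so F = L + 10.5·(cos -17°, sin -17°) = (-6.6588, 7.4301). Then |RF| = |F − R| = 9.9773.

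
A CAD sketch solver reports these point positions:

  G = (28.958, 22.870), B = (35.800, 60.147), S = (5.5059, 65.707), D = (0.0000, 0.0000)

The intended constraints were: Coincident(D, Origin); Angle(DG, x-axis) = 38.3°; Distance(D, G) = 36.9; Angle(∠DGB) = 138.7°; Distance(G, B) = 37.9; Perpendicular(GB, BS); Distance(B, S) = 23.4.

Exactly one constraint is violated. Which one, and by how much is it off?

Distance(B, S) = 23.4 — off by 7.40.

D = (0.00, 0.00) ✓; DG at 38.30° ✓; |DG| = 36.90 ✓; ∠DGB = 138.7° ✓; |GB| = 37.90 ✓; ∠(GB, BS) = 90.00° ✓; |BS| = 30.80 ✗.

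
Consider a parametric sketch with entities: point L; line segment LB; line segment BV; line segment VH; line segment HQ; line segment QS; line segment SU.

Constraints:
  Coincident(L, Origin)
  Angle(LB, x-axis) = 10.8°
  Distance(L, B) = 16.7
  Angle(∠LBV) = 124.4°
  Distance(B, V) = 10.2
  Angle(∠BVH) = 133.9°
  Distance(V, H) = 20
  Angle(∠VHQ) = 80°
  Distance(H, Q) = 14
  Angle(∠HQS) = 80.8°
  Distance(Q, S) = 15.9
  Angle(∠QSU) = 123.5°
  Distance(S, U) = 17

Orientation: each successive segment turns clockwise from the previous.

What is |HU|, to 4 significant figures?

23.05

L is at the origin; LB runs at 10.8° with length 16.7, so B = (16.40, 3.129). ∠LBV = 124.4° gives BV at -44.80° from the x-axis; with |BV| = 10.2, V = (23.64, -4.058). ∠BVH = 133.9° gives VH at -90.90° from the x-axis; with |VH| = 20.0, H = (23.33, -24.06). ∠VHQ = 80.0° gives HQ at 169.1° from the x-axis; with |HQ| = 14.0, Q = (9.580, -21.41). ∠HQS = 80.8° gives QS at 69.90° from the x-axis; with |QS| = 15.9, S = (15.04, -6.477). ∠QSU = 123.5° gives SU at 13.40° from the x-axis; with |SU| = 17.0, U = (31.58, -2.537). Then |HU| = |U − H| = 23.05.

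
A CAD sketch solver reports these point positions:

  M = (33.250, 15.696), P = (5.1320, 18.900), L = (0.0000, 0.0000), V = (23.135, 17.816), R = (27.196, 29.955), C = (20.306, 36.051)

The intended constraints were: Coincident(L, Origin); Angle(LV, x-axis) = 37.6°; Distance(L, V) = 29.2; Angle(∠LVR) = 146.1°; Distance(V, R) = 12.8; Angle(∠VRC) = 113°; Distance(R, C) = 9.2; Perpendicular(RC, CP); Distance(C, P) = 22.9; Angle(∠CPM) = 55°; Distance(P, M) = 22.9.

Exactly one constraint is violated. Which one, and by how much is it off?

Distance(P, M) = 22.9 — off by 5.40.

L = (0.00, 0.00) ✓; LV at 37.60° ✓; |LV| = 29.20 ✓; ∠LVR = 146.1° ✓; |VR| = 12.80 ✓; ∠VRC = 113.0° ✓; |RC| = 9.200 ✓; ∠(RC, CP) = 90.00° ✓; |CP| = 22.90 ✓; ∠CPM = 55.00° ✓; |PM| = 28.30 ✗.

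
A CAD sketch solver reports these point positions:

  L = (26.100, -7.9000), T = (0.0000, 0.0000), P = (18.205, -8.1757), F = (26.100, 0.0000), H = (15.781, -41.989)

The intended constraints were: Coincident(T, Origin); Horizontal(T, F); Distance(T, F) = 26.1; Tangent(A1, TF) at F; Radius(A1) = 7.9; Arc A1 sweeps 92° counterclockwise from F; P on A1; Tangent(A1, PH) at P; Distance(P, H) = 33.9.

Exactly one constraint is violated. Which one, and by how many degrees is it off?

Tangent(A1, PH) at P — off by 6.10°.

T = (0.00, 0.00) ✓; T.y = 0.00, F.y = 0.00 ✓; |TF| = 26.10 ✓; ∠(LF, FT) = 90.00° ✓; |LF| = 7.900 ✓; bearing(L→P) − bearing(L→F) = 92.00° ✓; |LP| = 7.900 ✓; ∠(LP, PH) = 96.10° ✗; |PH| = 33.90 ✓.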